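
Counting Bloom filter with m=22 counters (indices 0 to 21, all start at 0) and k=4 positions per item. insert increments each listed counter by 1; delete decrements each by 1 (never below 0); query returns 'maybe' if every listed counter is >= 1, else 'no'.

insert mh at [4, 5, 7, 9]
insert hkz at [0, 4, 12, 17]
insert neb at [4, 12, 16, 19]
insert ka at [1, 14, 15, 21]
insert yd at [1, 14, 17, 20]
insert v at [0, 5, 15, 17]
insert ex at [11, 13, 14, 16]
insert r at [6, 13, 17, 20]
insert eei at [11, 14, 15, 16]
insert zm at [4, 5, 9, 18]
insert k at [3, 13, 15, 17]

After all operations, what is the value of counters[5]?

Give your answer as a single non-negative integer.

Answer: 3

Derivation:
Step 1: insert mh at [4, 5, 7, 9] -> counters=[0,0,0,0,1,1,0,1,0,1,0,0,0,0,0,0,0,0,0,0,0,0]
Step 2: insert hkz at [0, 4, 12, 17] -> counters=[1,0,0,0,2,1,0,1,0,1,0,0,1,0,0,0,0,1,0,0,0,0]
Step 3: insert neb at [4, 12, 16, 19] -> counters=[1,0,0,0,3,1,0,1,0,1,0,0,2,0,0,0,1,1,0,1,0,0]
Step 4: insert ka at [1, 14, 15, 21] -> counters=[1,1,0,0,3,1,0,1,0,1,0,0,2,0,1,1,1,1,0,1,0,1]
Step 5: insert yd at [1, 14, 17, 20] -> counters=[1,2,0,0,3,1,0,1,0,1,0,0,2,0,2,1,1,2,0,1,1,1]
Step 6: insert v at [0, 5, 15, 17] -> counters=[2,2,0,0,3,2,0,1,0,1,0,0,2,0,2,2,1,3,0,1,1,1]
Step 7: insert ex at [11, 13, 14, 16] -> counters=[2,2,0,0,3,2,0,1,0,1,0,1,2,1,3,2,2,3,0,1,1,1]
Step 8: insert r at [6, 13, 17, 20] -> counters=[2,2,0,0,3,2,1,1,0,1,0,1,2,2,3,2,2,4,0,1,2,1]
Step 9: insert eei at [11, 14, 15, 16] -> counters=[2,2,0,0,3,2,1,1,0,1,0,2,2,2,4,3,3,4,0,1,2,1]
Step 10: insert zm at [4, 5, 9, 18] -> counters=[2,2,0,0,4,3,1,1,0,2,0,2,2,2,4,3,3,4,1,1,2,1]
Step 11: insert k at [3, 13, 15, 17] -> counters=[2,2,0,1,4,3,1,1,0,2,0,2,2,3,4,4,3,5,1,1,2,1]
Final counters=[2,2,0,1,4,3,1,1,0,2,0,2,2,3,4,4,3,5,1,1,2,1] -> counters[5]=3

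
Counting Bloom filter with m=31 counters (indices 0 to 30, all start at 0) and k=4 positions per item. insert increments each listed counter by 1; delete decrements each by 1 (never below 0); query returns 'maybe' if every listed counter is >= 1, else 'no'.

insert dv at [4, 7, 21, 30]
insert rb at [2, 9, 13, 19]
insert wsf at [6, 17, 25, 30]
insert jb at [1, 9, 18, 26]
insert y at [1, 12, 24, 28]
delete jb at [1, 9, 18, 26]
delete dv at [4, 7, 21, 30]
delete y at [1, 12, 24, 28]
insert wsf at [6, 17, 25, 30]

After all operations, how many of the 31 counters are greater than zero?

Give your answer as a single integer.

Answer: 8

Derivation:
Step 1: insert dv at [4, 7, 21, 30] -> counters=[0,0,0,0,1,0,0,1,0,0,0,0,0,0,0,0,0,0,0,0,0,1,0,0,0,0,0,0,0,0,1]
Step 2: insert rb at [2, 9, 13, 19] -> counters=[0,0,1,0,1,0,0,1,0,1,0,0,0,1,0,0,0,0,0,1,0,1,0,0,0,0,0,0,0,0,1]
Step 3: insert wsf at [6, 17, 25, 30] -> counters=[0,0,1,0,1,0,1,1,0,1,0,0,0,1,0,0,0,1,0,1,0,1,0,0,0,1,0,0,0,0,2]
Step 4: insert jb at [1, 9, 18, 26] -> counters=[0,1,1,0,1,0,1,1,0,2,0,0,0,1,0,0,0,1,1,1,0,1,0,0,0,1,1,0,0,0,2]
Step 5: insert y at [1, 12, 24, 28] -> counters=[0,2,1,0,1,0,1,1,0,2,0,0,1,1,0,0,0,1,1,1,0,1,0,0,1,1,1,0,1,0,2]
Step 6: delete jb at [1, 9, 18, 26] -> counters=[0,1,1,0,1,0,1,1,0,1,0,0,1,1,0,0,0,1,0,1,0,1,0,0,1,1,0,0,1,0,2]
Step 7: delete dv at [4, 7, 21, 30] -> counters=[0,1,1,0,0,0,1,0,0,1,0,0,1,1,0,0,0,1,0,1,0,0,0,0,1,1,0,0,1,0,1]
Step 8: delete y at [1, 12, 24, 28] -> counters=[0,0,1,0,0,0,1,0,0,1,0,0,0,1,0,0,0,1,0,1,0,0,0,0,0,1,0,0,0,0,1]
Step 9: insert wsf at [6, 17, 25, 30] -> counters=[0,0,1,0,0,0,2,0,0,1,0,0,0,1,0,0,0,2,0,1,0,0,0,0,0,2,0,0,0,0,2]
Final counters=[0,0,1,0,0,0,2,0,0,1,0,0,0,1,0,0,0,2,0,1,0,0,0,0,0,2,0,0,0,0,2] -> 8 nonzero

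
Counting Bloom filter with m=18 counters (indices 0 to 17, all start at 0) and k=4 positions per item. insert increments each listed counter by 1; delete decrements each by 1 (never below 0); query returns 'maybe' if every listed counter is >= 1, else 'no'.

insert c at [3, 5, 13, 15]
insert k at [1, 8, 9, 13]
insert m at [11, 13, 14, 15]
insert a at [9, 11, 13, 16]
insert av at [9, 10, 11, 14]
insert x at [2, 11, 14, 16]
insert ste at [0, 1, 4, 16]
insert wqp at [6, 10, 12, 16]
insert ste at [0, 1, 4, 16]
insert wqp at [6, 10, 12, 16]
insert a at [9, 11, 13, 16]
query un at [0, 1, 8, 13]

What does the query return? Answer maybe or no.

Step 1: insert c at [3, 5, 13, 15] -> counters=[0,0,0,1,0,1,0,0,0,0,0,0,0,1,0,1,0,0]
Step 2: insert k at [1, 8, 9, 13] -> counters=[0,1,0,1,0,1,0,0,1,1,0,0,0,2,0,1,0,0]
Step 3: insert m at [11, 13, 14, 15] -> counters=[0,1,0,1,0,1,0,0,1,1,0,1,0,3,1,2,0,0]
Step 4: insert a at [9, 11, 13, 16] -> counters=[0,1,0,1,0,1,0,0,1,2,0,2,0,4,1,2,1,0]
Step 5: insert av at [9, 10, 11, 14] -> counters=[0,1,0,1,0,1,0,0,1,3,1,3,0,4,2,2,1,0]
Step 6: insert x at [2, 11, 14, 16] -> counters=[0,1,1,1,0,1,0,0,1,3,1,4,0,4,3,2,2,0]
Step 7: insert ste at [0, 1, 4, 16] -> counters=[1,2,1,1,1,1,0,0,1,3,1,4,0,4,3,2,3,0]
Step 8: insert wqp at [6, 10, 12, 16] -> counters=[1,2,1,1,1,1,1,0,1,3,2,4,1,4,3,2,4,0]
Step 9: insert ste at [0, 1, 4, 16] -> counters=[2,3,1,1,2,1,1,0,1,3,2,4,1,4,3,2,5,0]
Step 10: insert wqp at [6, 10, 12, 16] -> counters=[2,3,1,1,2,1,2,0,1,3,3,4,2,4,3,2,6,0]
Step 11: insert a at [9, 11, 13, 16] -> counters=[2,3,1,1,2,1,2,0,1,4,3,5,2,5,3,2,7,0]
Query un: check counters[0]=2 counters[1]=3 counters[8]=1 counters[13]=5 -> maybe

Answer: maybe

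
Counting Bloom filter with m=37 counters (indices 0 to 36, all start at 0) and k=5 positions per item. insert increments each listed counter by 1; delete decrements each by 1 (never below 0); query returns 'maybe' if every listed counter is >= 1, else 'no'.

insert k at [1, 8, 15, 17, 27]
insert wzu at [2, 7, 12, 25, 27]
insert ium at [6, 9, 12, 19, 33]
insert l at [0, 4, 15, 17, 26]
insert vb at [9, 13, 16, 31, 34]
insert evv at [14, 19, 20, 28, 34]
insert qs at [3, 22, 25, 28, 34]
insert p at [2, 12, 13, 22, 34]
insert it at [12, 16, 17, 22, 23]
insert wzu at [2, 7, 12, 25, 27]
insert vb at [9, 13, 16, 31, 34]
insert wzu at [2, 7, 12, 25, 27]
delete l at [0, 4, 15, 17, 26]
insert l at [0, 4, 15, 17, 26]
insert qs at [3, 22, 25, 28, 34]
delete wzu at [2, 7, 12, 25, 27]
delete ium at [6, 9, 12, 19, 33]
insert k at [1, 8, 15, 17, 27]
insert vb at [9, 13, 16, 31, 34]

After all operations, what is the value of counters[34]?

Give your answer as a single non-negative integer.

Step 1: insert k at [1, 8, 15, 17, 27] -> counters=[0,1,0,0,0,0,0,0,1,0,0,0,0,0,0,1,0,1,0,0,0,0,0,0,0,0,0,1,0,0,0,0,0,0,0,0,0]
Step 2: insert wzu at [2, 7, 12, 25, 27] -> counters=[0,1,1,0,0,0,0,1,1,0,0,0,1,0,0,1,0,1,0,0,0,0,0,0,0,1,0,2,0,0,0,0,0,0,0,0,0]
Step 3: insert ium at [6, 9, 12, 19, 33] -> counters=[0,1,1,0,0,0,1,1,1,1,0,0,2,0,0,1,0,1,0,1,0,0,0,0,0,1,0,2,0,0,0,0,0,1,0,0,0]
Step 4: insert l at [0, 4, 15, 17, 26] -> counters=[1,1,1,0,1,0,1,1,1,1,0,0,2,0,0,2,0,2,0,1,0,0,0,0,0,1,1,2,0,0,0,0,0,1,0,0,0]
Step 5: insert vb at [9, 13, 16, 31, 34] -> counters=[1,1,1,0,1,0,1,1,1,2,0,0,2,1,0,2,1,2,0,1,0,0,0,0,0,1,1,2,0,0,0,1,0,1,1,0,0]
Step 6: insert evv at [14, 19, 20, 28, 34] -> counters=[1,1,1,0,1,0,1,1,1,2,0,0,2,1,1,2,1,2,0,2,1,0,0,0,0,1,1,2,1,0,0,1,0,1,2,0,0]
Step 7: insert qs at [3, 22, 25, 28, 34] -> counters=[1,1,1,1,1,0,1,1,1,2,0,0,2,1,1,2,1,2,0,2,1,0,1,0,0,2,1,2,2,0,0,1,0,1,3,0,0]
Step 8: insert p at [2, 12, 13, 22, 34] -> counters=[1,1,2,1,1,0,1,1,1,2,0,0,3,2,1,2,1,2,0,2,1,0,2,0,0,2,1,2,2,0,0,1,0,1,4,0,0]
Step 9: insert it at [12, 16, 17, 22, 23] -> counters=[1,1,2,1,1,0,1,1,1,2,0,0,4,2,1,2,2,3,0,2,1,0,3,1,0,2,1,2,2,0,0,1,0,1,4,0,0]
Step 10: insert wzu at [2, 7, 12, 25, 27] -> counters=[1,1,3,1,1,0,1,2,1,2,0,0,5,2,1,2,2,3,0,2,1,0,3,1,0,3,1,3,2,0,0,1,0,1,4,0,0]
Step 11: insert vb at [9, 13, 16, 31, 34] -> counters=[1,1,3,1,1,0,1,2,1,3,0,0,5,3,1,2,3,3,0,2,1,0,3,1,0,3,1,3,2,0,0,2,0,1,5,0,0]
Step 12: insert wzu at [2, 7, 12, 25, 27] -> counters=[1,1,4,1,1,0,1,3,1,3,0,0,6,3,1,2,3,3,0,2,1,0,3,1,0,4,1,4,2,0,0,2,0,1,5,0,0]
Step 13: delete l at [0, 4, 15, 17, 26] -> counters=[0,1,4,1,0,0,1,3,1,3,0,0,6,3,1,1,3,2,0,2,1,0,3,1,0,4,0,4,2,0,0,2,0,1,5,0,0]
Step 14: insert l at [0, 4, 15, 17, 26] -> counters=[1,1,4,1,1,0,1,3,1,3,0,0,6,3,1,2,3,3,0,2,1,0,3,1,0,4,1,4,2,0,0,2,0,1,5,0,0]
Step 15: insert qs at [3, 22, 25, 28, 34] -> counters=[1,1,4,2,1,0,1,3,1,3,0,0,6,3,1,2,3,3,0,2,1,0,4,1,0,5,1,4,3,0,0,2,0,1,6,0,0]
Step 16: delete wzu at [2, 7, 12, 25, 27] -> counters=[1,1,3,2,1,0,1,2,1,3,0,0,5,3,1,2,3,3,0,2,1,0,4,1,0,4,1,3,3,0,0,2,0,1,6,0,0]
Step 17: delete ium at [6, 9, 12, 19, 33] -> counters=[1,1,3,2,1,0,0,2,1,2,0,0,4,3,1,2,3,3,0,1,1,0,4,1,0,4,1,3,3,0,0,2,0,0,6,0,0]
Step 18: insert k at [1, 8, 15, 17, 27] -> counters=[1,2,3,2,1,0,0,2,2,2,0,0,4,3,1,3,3,4,0,1,1,0,4,1,0,4,1,4,3,0,0,2,0,0,6,0,0]
Step 19: insert vb at [9, 13, 16, 31, 34] -> counters=[1,2,3,2,1,0,0,2,2,3,0,0,4,4,1,3,4,4,0,1,1,0,4,1,0,4,1,4,3,0,0,3,0,0,7,0,0]
Final counters=[1,2,3,2,1,0,0,2,2,3,0,0,4,4,1,3,4,4,0,1,1,0,4,1,0,4,1,4,3,0,0,3,0,0,7,0,0] -> counters[34]=7

Answer: 7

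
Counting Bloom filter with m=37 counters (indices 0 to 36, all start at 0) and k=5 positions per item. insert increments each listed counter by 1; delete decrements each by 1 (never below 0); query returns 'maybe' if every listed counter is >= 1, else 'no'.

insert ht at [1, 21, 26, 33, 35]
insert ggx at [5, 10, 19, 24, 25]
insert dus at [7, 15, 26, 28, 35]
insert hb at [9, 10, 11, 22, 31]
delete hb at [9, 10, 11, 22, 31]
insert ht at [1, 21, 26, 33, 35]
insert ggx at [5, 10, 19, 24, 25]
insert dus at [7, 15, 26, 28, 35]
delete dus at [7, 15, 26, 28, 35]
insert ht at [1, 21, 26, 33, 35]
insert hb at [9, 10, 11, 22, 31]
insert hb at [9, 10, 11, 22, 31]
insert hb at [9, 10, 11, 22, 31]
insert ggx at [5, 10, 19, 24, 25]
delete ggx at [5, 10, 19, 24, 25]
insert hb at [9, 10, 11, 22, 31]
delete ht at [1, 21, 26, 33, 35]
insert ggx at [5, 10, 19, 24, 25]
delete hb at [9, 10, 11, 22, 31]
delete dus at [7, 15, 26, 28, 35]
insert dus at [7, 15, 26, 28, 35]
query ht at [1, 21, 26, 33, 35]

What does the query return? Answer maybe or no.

Answer: maybe

Derivation:
Step 1: insert ht at [1, 21, 26, 33, 35] -> counters=[0,1,0,0,0,0,0,0,0,0,0,0,0,0,0,0,0,0,0,0,0,1,0,0,0,0,1,0,0,0,0,0,0,1,0,1,0]
Step 2: insert ggx at [5, 10, 19, 24, 25] -> counters=[0,1,0,0,0,1,0,0,0,0,1,0,0,0,0,0,0,0,0,1,0,1,0,0,1,1,1,0,0,0,0,0,0,1,0,1,0]
Step 3: insert dus at [7, 15, 26, 28, 35] -> counters=[0,1,0,0,0,1,0,1,0,0,1,0,0,0,0,1,0,0,0,1,0,1,0,0,1,1,2,0,1,0,0,0,0,1,0,2,0]
Step 4: insert hb at [9, 10, 11, 22, 31] -> counters=[0,1,0,0,0,1,0,1,0,1,2,1,0,0,0,1,0,0,0,1,0,1,1,0,1,1,2,0,1,0,0,1,0,1,0,2,0]
Step 5: delete hb at [9, 10, 11, 22, 31] -> counters=[0,1,0,0,0,1,0,1,0,0,1,0,0,0,0,1,0,0,0,1,0,1,0,0,1,1,2,0,1,0,0,0,0,1,0,2,0]
Step 6: insert ht at [1, 21, 26, 33, 35] -> counters=[0,2,0,0,0,1,0,1,0,0,1,0,0,0,0,1,0,0,0,1,0,2,0,0,1,1,3,0,1,0,0,0,0,2,0,3,0]
Step 7: insert ggx at [5, 10, 19, 24, 25] -> counters=[0,2,0,0,0,2,0,1,0,0,2,0,0,0,0,1,0,0,0,2,0,2,0,0,2,2,3,0,1,0,0,0,0,2,0,3,0]
Step 8: insert dus at [7, 15, 26, 28, 35] -> counters=[0,2,0,0,0,2,0,2,0,0,2,0,0,0,0,2,0,0,0,2,0,2,0,0,2,2,4,0,2,0,0,0,0,2,0,4,0]
Step 9: delete dus at [7, 15, 26, 28, 35] -> counters=[0,2,0,0,0,2,0,1,0,0,2,0,0,0,0,1,0,0,0,2,0,2,0,0,2,2,3,0,1,0,0,0,0,2,0,3,0]
Step 10: insert ht at [1, 21, 26, 33, 35] -> counters=[0,3,0,0,0,2,0,1,0,0,2,0,0,0,0,1,0,0,0,2,0,3,0,0,2,2,4,0,1,0,0,0,0,3,0,4,0]
Step 11: insert hb at [9, 10, 11, 22, 31] -> counters=[0,3,0,0,0,2,0,1,0,1,3,1,0,0,0,1,0,0,0,2,0,3,1,0,2,2,4,0,1,0,0,1,0,3,0,4,0]
Step 12: insert hb at [9, 10, 11, 22, 31] -> counters=[0,3,0,0,0,2,0,1,0,2,4,2,0,0,0,1,0,0,0,2,0,3,2,0,2,2,4,0,1,0,0,2,0,3,0,4,0]
Step 13: insert hb at [9, 10, 11, 22, 31] -> counters=[0,3,0,0,0,2,0,1,0,3,5,3,0,0,0,1,0,0,0,2,0,3,3,0,2,2,4,0,1,0,0,3,0,3,0,4,0]
Step 14: insert ggx at [5, 10, 19, 24, 25] -> counters=[0,3,0,0,0,3,0,1,0,3,6,3,0,0,0,1,0,0,0,3,0,3,3,0,3,3,4,0,1,0,0,3,0,3,0,4,0]
Step 15: delete ggx at [5, 10, 19, 24, 25] -> counters=[0,3,0,0,0,2,0,1,0,3,5,3,0,0,0,1,0,0,0,2,0,3,3,0,2,2,4,0,1,0,0,3,0,3,0,4,0]
Step 16: insert hb at [9, 10, 11, 22, 31] -> counters=[0,3,0,0,0,2,0,1,0,4,6,4,0,0,0,1,0,0,0,2,0,3,4,0,2,2,4,0,1,0,0,4,0,3,0,4,0]
Step 17: delete ht at [1, 21, 26, 33, 35] -> counters=[0,2,0,0,0,2,0,1,0,4,6,4,0,0,0,1,0,0,0,2,0,2,4,0,2,2,3,0,1,0,0,4,0,2,0,3,0]
Step 18: insert ggx at [5, 10, 19, 24, 25] -> counters=[0,2,0,0,0,3,0,1,0,4,7,4,0,0,0,1,0,0,0,3,0,2,4,0,3,3,3,0,1,0,0,4,0,2,0,3,0]
Step 19: delete hb at [9, 10, 11, 22, 31] -> counters=[0,2,0,0,0,3,0,1,0,3,6,3,0,0,0,1,0,0,0,3,0,2,3,0,3,3,3,0,1,0,0,3,0,2,0,3,0]
Step 20: delete dus at [7, 15, 26, 28, 35] -> counters=[0,2,0,0,0,3,0,0,0,3,6,3,0,0,0,0,0,0,0,3,0,2,3,0,3,3,2,0,0,0,0,3,0,2,0,2,0]
Step 21: insert dus at [7, 15, 26, 28, 35] -> counters=[0,2,0,0,0,3,0,1,0,3,6,3,0,0,0,1,0,0,0,3,0,2,3,0,3,3,3,0,1,0,0,3,0,2,0,3,0]
Query ht: check counters[1]=2 counters[21]=2 counters[26]=3 counters[33]=2 counters[35]=3 -> maybe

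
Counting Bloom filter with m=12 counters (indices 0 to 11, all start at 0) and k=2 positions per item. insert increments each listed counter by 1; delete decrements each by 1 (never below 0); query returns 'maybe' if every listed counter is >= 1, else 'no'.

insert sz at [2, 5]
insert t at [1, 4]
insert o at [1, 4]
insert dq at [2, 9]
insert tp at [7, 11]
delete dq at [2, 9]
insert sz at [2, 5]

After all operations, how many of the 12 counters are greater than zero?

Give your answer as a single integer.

Step 1: insert sz at [2, 5] -> counters=[0,0,1,0,0,1,0,0,0,0,0,0]
Step 2: insert t at [1, 4] -> counters=[0,1,1,0,1,1,0,0,0,0,0,0]
Step 3: insert o at [1, 4] -> counters=[0,2,1,0,2,1,0,0,0,0,0,0]
Step 4: insert dq at [2, 9] -> counters=[0,2,2,0,2,1,0,0,0,1,0,0]
Step 5: insert tp at [7, 11] -> counters=[0,2,2,0,2,1,0,1,0,1,0,1]
Step 6: delete dq at [2, 9] -> counters=[0,2,1,0,2,1,0,1,0,0,0,1]
Step 7: insert sz at [2, 5] -> counters=[0,2,2,0,2,2,0,1,0,0,0,1]
Final counters=[0,2,2,0,2,2,0,1,0,0,0,1] -> 6 nonzero

Answer: 6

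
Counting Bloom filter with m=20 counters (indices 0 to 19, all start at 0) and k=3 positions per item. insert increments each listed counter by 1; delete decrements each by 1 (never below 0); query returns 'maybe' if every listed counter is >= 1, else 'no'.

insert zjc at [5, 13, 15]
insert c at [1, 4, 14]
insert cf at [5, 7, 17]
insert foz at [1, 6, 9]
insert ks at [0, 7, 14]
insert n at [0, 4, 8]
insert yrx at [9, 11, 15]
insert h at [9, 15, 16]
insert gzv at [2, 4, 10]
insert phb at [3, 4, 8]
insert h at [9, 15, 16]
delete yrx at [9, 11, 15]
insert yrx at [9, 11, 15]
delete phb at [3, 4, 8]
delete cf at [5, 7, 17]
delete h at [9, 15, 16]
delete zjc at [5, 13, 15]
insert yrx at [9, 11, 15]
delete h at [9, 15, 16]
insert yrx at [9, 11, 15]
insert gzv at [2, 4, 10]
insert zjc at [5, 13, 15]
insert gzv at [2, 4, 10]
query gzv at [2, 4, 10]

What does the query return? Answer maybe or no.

Step 1: insert zjc at [5, 13, 15] -> counters=[0,0,0,0,0,1,0,0,0,0,0,0,0,1,0,1,0,0,0,0]
Step 2: insert c at [1, 4, 14] -> counters=[0,1,0,0,1,1,0,0,0,0,0,0,0,1,1,1,0,0,0,0]
Step 3: insert cf at [5, 7, 17] -> counters=[0,1,0,0,1,2,0,1,0,0,0,0,0,1,1,1,0,1,0,0]
Step 4: insert foz at [1, 6, 9] -> counters=[0,2,0,0,1,2,1,1,0,1,0,0,0,1,1,1,0,1,0,0]
Step 5: insert ks at [0, 7, 14] -> counters=[1,2,0,0,1,2,1,2,0,1,0,0,0,1,2,1,0,1,0,0]
Step 6: insert n at [0, 4, 8] -> counters=[2,2,0,0,2,2,1,2,1,1,0,0,0,1,2,1,0,1,0,0]
Step 7: insert yrx at [9, 11, 15] -> counters=[2,2,0,0,2,2,1,2,1,2,0,1,0,1,2,2,0,1,0,0]
Step 8: insert h at [9, 15, 16] -> counters=[2,2,0,0,2,2,1,2,1,3,0,1,0,1,2,3,1,1,0,0]
Step 9: insert gzv at [2, 4, 10] -> counters=[2,2,1,0,3,2,1,2,1,3,1,1,0,1,2,3,1,1,0,0]
Step 10: insert phb at [3, 4, 8] -> counters=[2,2,1,1,4,2,1,2,2,3,1,1,0,1,2,3,1,1,0,0]
Step 11: insert h at [9, 15, 16] -> counters=[2,2,1,1,4,2,1,2,2,4,1,1,0,1,2,4,2,1,0,0]
Step 12: delete yrx at [9, 11, 15] -> counters=[2,2,1,1,4,2,1,2,2,3,1,0,0,1,2,3,2,1,0,0]
Step 13: insert yrx at [9, 11, 15] -> counters=[2,2,1,1,4,2,1,2,2,4,1,1,0,1,2,4,2,1,0,0]
Step 14: delete phb at [3, 4, 8] -> counters=[2,2,1,0,3,2,1,2,1,4,1,1,0,1,2,4,2,1,0,0]
Step 15: delete cf at [5, 7, 17] -> counters=[2,2,1,0,3,1,1,1,1,4,1,1,0,1,2,4,2,0,0,0]
Step 16: delete h at [9, 15, 16] -> counters=[2,2,1,0,3,1,1,1,1,3,1,1,0,1,2,3,1,0,0,0]
Step 17: delete zjc at [5, 13, 15] -> counters=[2,2,1,0,3,0,1,1,1,3,1,1,0,0,2,2,1,0,0,0]
Step 18: insert yrx at [9, 11, 15] -> counters=[2,2,1,0,3,0,1,1,1,4,1,2,0,0,2,3,1,0,0,0]
Step 19: delete h at [9, 15, 16] -> counters=[2,2,1,0,3,0,1,1,1,3,1,2,0,0,2,2,0,0,0,0]
Step 20: insert yrx at [9, 11, 15] -> counters=[2,2,1,0,3,0,1,1,1,4,1,3,0,0,2,3,0,0,0,0]
Step 21: insert gzv at [2, 4, 10] -> counters=[2,2,2,0,4,0,1,1,1,4,2,3,0,0,2,3,0,0,0,0]
Step 22: insert zjc at [5, 13, 15] -> counters=[2,2,2,0,4,1,1,1,1,4,2,3,0,1,2,4,0,0,0,0]
Step 23: insert gzv at [2, 4, 10] -> counters=[2,2,3,0,5,1,1,1,1,4,3,3,0,1,2,4,0,0,0,0]
Query gzv: check counters[2]=3 counters[4]=5 counters[10]=3 -> maybe

Answer: maybe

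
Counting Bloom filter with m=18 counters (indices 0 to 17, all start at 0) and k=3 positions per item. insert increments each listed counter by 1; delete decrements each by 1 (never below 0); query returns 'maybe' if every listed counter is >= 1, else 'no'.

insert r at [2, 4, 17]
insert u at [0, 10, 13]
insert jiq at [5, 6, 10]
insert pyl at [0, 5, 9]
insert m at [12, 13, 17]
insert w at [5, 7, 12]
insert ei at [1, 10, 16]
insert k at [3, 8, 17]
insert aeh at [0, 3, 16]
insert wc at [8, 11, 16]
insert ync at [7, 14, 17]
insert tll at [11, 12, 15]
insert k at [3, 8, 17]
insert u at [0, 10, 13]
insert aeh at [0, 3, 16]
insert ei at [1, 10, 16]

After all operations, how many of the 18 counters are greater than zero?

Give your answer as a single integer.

Step 1: insert r at [2, 4, 17] -> counters=[0,0,1,0,1,0,0,0,0,0,0,0,0,0,0,0,0,1]
Step 2: insert u at [0, 10, 13] -> counters=[1,0,1,0,1,0,0,0,0,0,1,0,0,1,0,0,0,1]
Step 3: insert jiq at [5, 6, 10] -> counters=[1,0,1,0,1,1,1,0,0,0,2,0,0,1,0,0,0,1]
Step 4: insert pyl at [0, 5, 9] -> counters=[2,0,1,0,1,2,1,0,0,1,2,0,0,1,0,0,0,1]
Step 5: insert m at [12, 13, 17] -> counters=[2,0,1,0,1,2,1,0,0,1,2,0,1,2,0,0,0,2]
Step 6: insert w at [5, 7, 12] -> counters=[2,0,1,0,1,3,1,1,0,1,2,0,2,2,0,0,0,2]
Step 7: insert ei at [1, 10, 16] -> counters=[2,1,1,0,1,3,1,1,0,1,3,0,2,2,0,0,1,2]
Step 8: insert k at [3, 8, 17] -> counters=[2,1,1,1,1,3,1,1,1,1,3,0,2,2,0,0,1,3]
Step 9: insert aeh at [0, 3, 16] -> counters=[3,1,1,2,1,3,1,1,1,1,3,0,2,2,0,0,2,3]
Step 10: insert wc at [8, 11, 16] -> counters=[3,1,1,2,1,3,1,1,2,1,3,1,2,2,0,0,3,3]
Step 11: insert ync at [7, 14, 17] -> counters=[3,1,1,2,1,3,1,2,2,1,3,1,2,2,1,0,3,4]
Step 12: insert tll at [11, 12, 15] -> counters=[3,1,1,2,1,3,1,2,2,1,3,2,3,2,1,1,3,4]
Step 13: insert k at [3, 8, 17] -> counters=[3,1,1,3,1,3,1,2,3,1,3,2,3,2,1,1,3,5]
Step 14: insert u at [0, 10, 13] -> counters=[4,1,1,3,1,3,1,2,3,1,4,2,3,3,1,1,3,5]
Step 15: insert aeh at [0, 3, 16] -> counters=[5,1,1,4,1,3,1,2,3,1,4,2,3,3,1,1,4,5]
Step 16: insert ei at [1, 10, 16] -> counters=[5,2,1,4,1,3,1,2,3,1,5,2,3,3,1,1,5,5]
Final counters=[5,2,1,4,1,3,1,2,3,1,5,2,3,3,1,1,5,5] -> 18 nonzero

Answer: 18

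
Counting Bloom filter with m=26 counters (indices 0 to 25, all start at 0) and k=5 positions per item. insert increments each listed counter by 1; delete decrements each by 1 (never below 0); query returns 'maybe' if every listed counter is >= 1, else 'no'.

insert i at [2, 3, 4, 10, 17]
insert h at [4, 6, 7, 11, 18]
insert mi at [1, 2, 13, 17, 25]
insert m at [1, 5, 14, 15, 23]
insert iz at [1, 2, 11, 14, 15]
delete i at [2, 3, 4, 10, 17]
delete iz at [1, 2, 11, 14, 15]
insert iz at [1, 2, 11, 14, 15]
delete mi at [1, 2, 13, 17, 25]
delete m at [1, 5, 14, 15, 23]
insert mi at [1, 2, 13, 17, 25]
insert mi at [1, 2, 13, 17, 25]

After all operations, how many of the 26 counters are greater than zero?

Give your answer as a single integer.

Step 1: insert i at [2, 3, 4, 10, 17] -> counters=[0,0,1,1,1,0,0,0,0,0,1,0,0,0,0,0,0,1,0,0,0,0,0,0,0,0]
Step 2: insert h at [4, 6, 7, 11, 18] -> counters=[0,0,1,1,2,0,1,1,0,0,1,1,0,0,0,0,0,1,1,0,0,0,0,0,0,0]
Step 3: insert mi at [1, 2, 13, 17, 25] -> counters=[0,1,2,1,2,0,1,1,0,0,1,1,0,1,0,0,0,2,1,0,0,0,0,0,0,1]
Step 4: insert m at [1, 5, 14, 15, 23] -> counters=[0,2,2,1,2,1,1,1,0,0,1,1,0,1,1,1,0,2,1,0,0,0,0,1,0,1]
Step 5: insert iz at [1, 2, 11, 14, 15] -> counters=[0,3,3,1,2,1,1,1,0,0,1,2,0,1,2,2,0,2,1,0,0,0,0,1,0,1]
Step 6: delete i at [2, 3, 4, 10, 17] -> counters=[0,3,2,0,1,1,1,1,0,0,0,2,0,1,2,2,0,1,1,0,0,0,0,1,0,1]
Step 7: delete iz at [1, 2, 11, 14, 15] -> counters=[0,2,1,0,1,1,1,1,0,0,0,1,0,1,1,1,0,1,1,0,0,0,0,1,0,1]
Step 8: insert iz at [1, 2, 11, 14, 15] -> counters=[0,3,2,0,1,1,1,1,0,0,0,2,0,1,2,2,0,1,1,0,0,0,0,1,0,1]
Step 9: delete mi at [1, 2, 13, 17, 25] -> counters=[0,2,1,0,1,1,1,1,0,0,0,2,0,0,2,2,0,0,1,0,0,0,0,1,0,0]
Step 10: delete m at [1, 5, 14, 15, 23] -> counters=[0,1,1,0,1,0,1,1,0,0,0,2,0,0,1,1,0,0,1,0,0,0,0,0,0,0]
Step 11: insert mi at [1, 2, 13, 17, 25] -> counters=[0,2,2,0,1,0,1,1,0,0,0,2,0,1,1,1,0,1,1,0,0,0,0,0,0,1]
Step 12: insert mi at [1, 2, 13, 17, 25] -> counters=[0,3,3,0,1,0,1,1,0,0,0,2,0,2,1,1,0,2,1,0,0,0,0,0,0,2]
Final counters=[0,3,3,0,1,0,1,1,0,0,0,2,0,2,1,1,0,2,1,0,0,0,0,0,0,2] -> 12 nonzero

Answer: 12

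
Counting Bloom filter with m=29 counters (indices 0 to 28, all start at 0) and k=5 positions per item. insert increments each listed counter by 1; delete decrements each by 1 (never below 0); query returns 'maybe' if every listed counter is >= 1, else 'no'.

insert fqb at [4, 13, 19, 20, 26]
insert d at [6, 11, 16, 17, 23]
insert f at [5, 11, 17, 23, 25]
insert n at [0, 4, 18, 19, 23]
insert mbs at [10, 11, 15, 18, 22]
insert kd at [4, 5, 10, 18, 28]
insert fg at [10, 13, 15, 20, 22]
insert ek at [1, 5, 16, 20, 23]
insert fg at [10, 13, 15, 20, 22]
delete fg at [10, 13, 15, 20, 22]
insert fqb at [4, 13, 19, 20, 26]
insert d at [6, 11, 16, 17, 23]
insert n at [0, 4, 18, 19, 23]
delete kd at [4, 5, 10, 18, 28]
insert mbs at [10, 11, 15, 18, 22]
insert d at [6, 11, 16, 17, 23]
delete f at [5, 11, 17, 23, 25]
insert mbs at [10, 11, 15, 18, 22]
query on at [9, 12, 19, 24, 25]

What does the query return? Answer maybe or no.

Step 1: insert fqb at [4, 13, 19, 20, 26] -> counters=[0,0,0,0,1,0,0,0,0,0,0,0,0,1,0,0,0,0,0,1,1,0,0,0,0,0,1,0,0]
Step 2: insert d at [6, 11, 16, 17, 23] -> counters=[0,0,0,0,1,0,1,0,0,0,0,1,0,1,0,0,1,1,0,1,1,0,0,1,0,0,1,0,0]
Step 3: insert f at [5, 11, 17, 23, 25] -> counters=[0,0,0,0,1,1,1,0,0,0,0,2,0,1,0,0,1,2,0,1,1,0,0,2,0,1,1,0,0]
Step 4: insert n at [0, 4, 18, 19, 23] -> counters=[1,0,0,0,2,1,1,0,0,0,0,2,0,1,0,0,1,2,1,2,1,0,0,3,0,1,1,0,0]
Step 5: insert mbs at [10, 11, 15, 18, 22] -> counters=[1,0,0,0,2,1,1,0,0,0,1,3,0,1,0,1,1,2,2,2,1,0,1,3,0,1,1,0,0]
Step 6: insert kd at [4, 5, 10, 18, 28] -> counters=[1,0,0,0,3,2,1,0,0,0,2,3,0,1,0,1,1,2,3,2,1,0,1,3,0,1,1,0,1]
Step 7: insert fg at [10, 13, 15, 20, 22] -> counters=[1,0,0,0,3,2,1,0,0,0,3,3,0,2,0,2,1,2,3,2,2,0,2,3,0,1,1,0,1]
Step 8: insert ek at [1, 5, 16, 20, 23] -> counters=[1,1,0,0,3,3,1,0,0,0,3,3,0,2,0,2,2,2,3,2,3,0,2,4,0,1,1,0,1]
Step 9: insert fg at [10, 13, 15, 20, 22] -> counters=[1,1,0,0,3,3,1,0,0,0,4,3,0,3,0,3,2,2,3,2,4,0,3,4,0,1,1,0,1]
Step 10: delete fg at [10, 13, 15, 20, 22] -> counters=[1,1,0,0,3,3,1,0,0,0,3,3,0,2,0,2,2,2,3,2,3,0,2,4,0,1,1,0,1]
Step 11: insert fqb at [4, 13, 19, 20, 26] -> counters=[1,1,0,0,4,3,1,0,0,0,3,3,0,3,0,2,2,2,3,3,4,0,2,4,0,1,2,0,1]
Step 12: insert d at [6, 11, 16, 17, 23] -> counters=[1,1,0,0,4,3,2,0,0,0,3,4,0,3,0,2,3,3,3,3,4,0,2,5,0,1,2,0,1]
Step 13: insert n at [0, 4, 18, 19, 23] -> counters=[2,1,0,0,5,3,2,0,0,0,3,4,0,3,0,2,3,3,4,4,4,0,2,6,0,1,2,0,1]
Step 14: delete kd at [4, 5, 10, 18, 28] -> counters=[2,1,0,0,4,2,2,0,0,0,2,4,0,3,0,2,3,3,3,4,4,0,2,6,0,1,2,0,0]
Step 15: insert mbs at [10, 11, 15, 18, 22] -> counters=[2,1,0,0,4,2,2,0,0,0,3,5,0,3,0,3,3,3,4,4,4,0,3,6,0,1,2,0,0]
Step 16: insert d at [6, 11, 16, 17, 23] -> counters=[2,1,0,0,4,2,3,0,0,0,3,6,0,3,0,3,4,4,4,4,4,0,3,7,0,1,2,0,0]
Step 17: delete f at [5, 11, 17, 23, 25] -> counters=[2,1,0,0,4,1,3,0,0,0,3,5,0,3,0,3,4,3,4,4,4,0,3,6,0,0,2,0,0]
Step 18: insert mbs at [10, 11, 15, 18, 22] -> counters=[2,1,0,0,4,1,3,0,0,0,4,6,0,3,0,4,4,3,5,4,4,0,4,6,0,0,2,0,0]
Query on: check counters[9]=0 counters[12]=0 counters[19]=4 counters[24]=0 counters[25]=0 -> no

Answer: no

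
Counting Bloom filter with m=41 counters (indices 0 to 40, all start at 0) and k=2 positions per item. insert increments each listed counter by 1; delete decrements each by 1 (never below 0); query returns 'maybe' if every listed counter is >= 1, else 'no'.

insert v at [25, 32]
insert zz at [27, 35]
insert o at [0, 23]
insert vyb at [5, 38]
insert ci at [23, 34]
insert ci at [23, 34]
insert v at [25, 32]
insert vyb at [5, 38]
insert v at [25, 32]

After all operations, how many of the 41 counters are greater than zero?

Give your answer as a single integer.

Answer: 9

Derivation:
Step 1: insert v at [25, 32] -> counters=[0,0,0,0,0,0,0,0,0,0,0,0,0,0,0,0,0,0,0,0,0,0,0,0,0,1,0,0,0,0,0,0,1,0,0,0,0,0,0,0,0]
Step 2: insert zz at [27, 35] -> counters=[0,0,0,0,0,0,0,0,0,0,0,0,0,0,0,0,0,0,0,0,0,0,0,0,0,1,0,1,0,0,0,0,1,0,0,1,0,0,0,0,0]
Step 3: insert o at [0, 23] -> counters=[1,0,0,0,0,0,0,0,0,0,0,0,0,0,0,0,0,0,0,0,0,0,0,1,0,1,0,1,0,0,0,0,1,0,0,1,0,0,0,0,0]
Step 4: insert vyb at [5, 38] -> counters=[1,0,0,0,0,1,0,0,0,0,0,0,0,0,0,0,0,0,0,0,0,0,0,1,0,1,0,1,0,0,0,0,1,0,0,1,0,0,1,0,0]
Step 5: insert ci at [23, 34] -> counters=[1,0,0,0,0,1,0,0,0,0,0,0,0,0,0,0,0,0,0,0,0,0,0,2,0,1,0,1,0,0,0,0,1,0,1,1,0,0,1,0,0]
Step 6: insert ci at [23, 34] -> counters=[1,0,0,0,0,1,0,0,0,0,0,0,0,0,0,0,0,0,0,0,0,0,0,3,0,1,0,1,0,0,0,0,1,0,2,1,0,0,1,0,0]
Step 7: insert v at [25, 32] -> counters=[1,0,0,0,0,1,0,0,0,0,0,0,0,0,0,0,0,0,0,0,0,0,0,3,0,2,0,1,0,0,0,0,2,0,2,1,0,0,1,0,0]
Step 8: insert vyb at [5, 38] -> counters=[1,0,0,0,0,2,0,0,0,0,0,0,0,0,0,0,0,0,0,0,0,0,0,3,0,2,0,1,0,0,0,0,2,0,2,1,0,0,2,0,0]
Step 9: insert v at [25, 32] -> counters=[1,0,0,0,0,2,0,0,0,0,0,0,0,0,0,0,0,0,0,0,0,0,0,3,0,3,0,1,0,0,0,0,3,0,2,1,0,0,2,0,0]
Final counters=[1,0,0,0,0,2,0,0,0,0,0,0,0,0,0,0,0,0,0,0,0,0,0,3,0,3,0,1,0,0,0,0,3,0,2,1,0,0,2,0,0] -> 9 nonzero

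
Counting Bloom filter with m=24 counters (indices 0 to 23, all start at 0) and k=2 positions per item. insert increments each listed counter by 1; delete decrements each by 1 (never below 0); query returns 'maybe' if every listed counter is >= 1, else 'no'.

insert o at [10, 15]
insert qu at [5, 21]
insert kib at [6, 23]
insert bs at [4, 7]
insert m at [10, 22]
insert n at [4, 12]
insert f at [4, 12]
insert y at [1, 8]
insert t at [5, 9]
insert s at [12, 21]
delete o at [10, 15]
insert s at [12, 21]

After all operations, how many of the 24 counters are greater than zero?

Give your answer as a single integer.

Answer: 12

Derivation:
Step 1: insert o at [10, 15] -> counters=[0,0,0,0,0,0,0,0,0,0,1,0,0,0,0,1,0,0,0,0,0,0,0,0]
Step 2: insert qu at [5, 21] -> counters=[0,0,0,0,0,1,0,0,0,0,1,0,0,0,0,1,0,0,0,0,0,1,0,0]
Step 3: insert kib at [6, 23] -> counters=[0,0,0,0,0,1,1,0,0,0,1,0,0,0,0,1,0,0,0,0,0,1,0,1]
Step 4: insert bs at [4, 7] -> counters=[0,0,0,0,1,1,1,1,0,0,1,0,0,0,0,1,0,0,0,0,0,1,0,1]
Step 5: insert m at [10, 22] -> counters=[0,0,0,0,1,1,1,1,0,0,2,0,0,0,0,1,0,0,0,0,0,1,1,1]
Step 6: insert n at [4, 12] -> counters=[0,0,0,0,2,1,1,1,0,0,2,0,1,0,0,1,0,0,0,0,0,1,1,1]
Step 7: insert f at [4, 12] -> counters=[0,0,0,0,3,1,1,1,0,0,2,0,2,0,0,1,0,0,0,0,0,1,1,1]
Step 8: insert y at [1, 8] -> counters=[0,1,0,0,3,1,1,1,1,0,2,0,2,0,0,1,0,0,0,0,0,1,1,1]
Step 9: insert t at [5, 9] -> counters=[0,1,0,0,3,2,1,1,1,1,2,0,2,0,0,1,0,0,0,0,0,1,1,1]
Step 10: insert s at [12, 21] -> counters=[0,1,0,0,3,2,1,1,1,1,2,0,3,0,0,1,0,0,0,0,0,2,1,1]
Step 11: delete o at [10, 15] -> counters=[0,1,0,0,3,2,1,1,1,1,1,0,3,0,0,0,0,0,0,0,0,2,1,1]
Step 12: insert s at [12, 21] -> counters=[0,1,0,0,3,2,1,1,1,1,1,0,4,0,0,0,0,0,0,0,0,3,1,1]
Final counters=[0,1,0,0,3,2,1,1,1,1,1,0,4,0,0,0,0,0,0,0,0,3,1,1] -> 12 nonzero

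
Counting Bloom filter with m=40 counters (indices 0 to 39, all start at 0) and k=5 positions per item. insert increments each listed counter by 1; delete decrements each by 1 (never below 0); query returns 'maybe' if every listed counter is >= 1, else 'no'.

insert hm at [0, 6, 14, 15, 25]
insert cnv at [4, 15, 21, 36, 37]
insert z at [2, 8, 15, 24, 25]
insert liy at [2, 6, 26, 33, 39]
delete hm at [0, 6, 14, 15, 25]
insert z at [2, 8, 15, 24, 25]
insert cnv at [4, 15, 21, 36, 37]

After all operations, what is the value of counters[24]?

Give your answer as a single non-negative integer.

Answer: 2

Derivation:
Step 1: insert hm at [0, 6, 14, 15, 25] -> counters=[1,0,0,0,0,0,1,0,0,0,0,0,0,0,1,1,0,0,0,0,0,0,0,0,0,1,0,0,0,0,0,0,0,0,0,0,0,0,0,0]
Step 2: insert cnv at [4, 15, 21, 36, 37] -> counters=[1,0,0,0,1,0,1,0,0,0,0,0,0,0,1,2,0,0,0,0,0,1,0,0,0,1,0,0,0,0,0,0,0,0,0,0,1,1,0,0]
Step 3: insert z at [2, 8, 15, 24, 25] -> counters=[1,0,1,0,1,0,1,0,1,0,0,0,0,0,1,3,0,0,0,0,0,1,0,0,1,2,0,0,0,0,0,0,0,0,0,0,1,1,0,0]
Step 4: insert liy at [2, 6, 26, 33, 39] -> counters=[1,0,2,0,1,0,2,0,1,0,0,0,0,0,1,3,0,0,0,0,0,1,0,0,1,2,1,0,0,0,0,0,0,1,0,0,1,1,0,1]
Step 5: delete hm at [0, 6, 14, 15, 25] -> counters=[0,0,2,0,1,0,1,0,1,0,0,0,0,0,0,2,0,0,0,0,0,1,0,0,1,1,1,0,0,0,0,0,0,1,0,0,1,1,0,1]
Step 6: insert z at [2, 8, 15, 24, 25] -> counters=[0,0,3,0,1,0,1,0,2,0,0,0,0,0,0,3,0,0,0,0,0,1,0,0,2,2,1,0,0,0,0,0,0,1,0,0,1,1,0,1]
Step 7: insert cnv at [4, 15, 21, 36, 37] -> counters=[0,0,3,0,2,0,1,0,2,0,0,0,0,0,0,4,0,0,0,0,0,2,0,0,2,2,1,0,0,0,0,0,0,1,0,0,2,2,0,1]
Final counters=[0,0,3,0,2,0,1,0,2,0,0,0,0,0,0,4,0,0,0,0,0,2,0,0,2,2,1,0,0,0,0,0,0,1,0,0,2,2,0,1] -> counters[24]=2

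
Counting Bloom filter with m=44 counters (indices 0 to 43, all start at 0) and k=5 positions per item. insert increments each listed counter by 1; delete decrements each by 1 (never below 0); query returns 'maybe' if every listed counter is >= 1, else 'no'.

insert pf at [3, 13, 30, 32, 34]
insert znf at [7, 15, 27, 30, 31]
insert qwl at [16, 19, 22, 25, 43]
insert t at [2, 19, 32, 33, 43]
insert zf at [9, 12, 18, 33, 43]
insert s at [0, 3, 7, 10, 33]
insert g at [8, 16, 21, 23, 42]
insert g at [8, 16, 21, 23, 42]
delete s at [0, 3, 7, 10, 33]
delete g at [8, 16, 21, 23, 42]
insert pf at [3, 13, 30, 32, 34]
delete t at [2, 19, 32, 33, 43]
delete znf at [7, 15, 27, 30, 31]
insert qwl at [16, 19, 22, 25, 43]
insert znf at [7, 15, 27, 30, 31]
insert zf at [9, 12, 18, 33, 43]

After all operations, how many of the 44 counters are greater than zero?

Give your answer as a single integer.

Answer: 22

Derivation:
Step 1: insert pf at [3, 13, 30, 32, 34] -> counters=[0,0,0,1,0,0,0,0,0,0,0,0,0,1,0,0,0,0,0,0,0,0,0,0,0,0,0,0,0,0,1,0,1,0,1,0,0,0,0,0,0,0,0,0]
Step 2: insert znf at [7, 15, 27, 30, 31] -> counters=[0,0,0,1,0,0,0,1,0,0,0,0,0,1,0,1,0,0,0,0,0,0,0,0,0,0,0,1,0,0,2,1,1,0,1,0,0,0,0,0,0,0,0,0]
Step 3: insert qwl at [16, 19, 22, 25, 43] -> counters=[0,0,0,1,0,0,0,1,0,0,0,0,0,1,0,1,1,0,0,1,0,0,1,0,0,1,0,1,0,0,2,1,1,0,1,0,0,0,0,0,0,0,0,1]
Step 4: insert t at [2, 19, 32, 33, 43] -> counters=[0,0,1,1,0,0,0,1,0,0,0,0,0,1,0,1,1,0,0,2,0,0,1,0,0,1,0,1,0,0,2,1,2,1,1,0,0,0,0,0,0,0,0,2]
Step 5: insert zf at [9, 12, 18, 33, 43] -> counters=[0,0,1,1,0,0,0,1,0,1,0,0,1,1,0,1,1,0,1,2,0,0,1,0,0,1,0,1,0,0,2,1,2,2,1,0,0,0,0,0,0,0,0,3]
Step 6: insert s at [0, 3, 7, 10, 33] -> counters=[1,0,1,2,0,0,0,2,0,1,1,0,1,1,0,1,1,0,1,2,0,0,1,0,0,1,0,1,0,0,2,1,2,3,1,0,0,0,0,0,0,0,0,3]
Step 7: insert g at [8, 16, 21, 23, 42] -> counters=[1,0,1,2,0,0,0,2,1,1,1,0,1,1,0,1,2,0,1,2,0,1,1,1,0,1,0,1,0,0,2,1,2,3,1,0,0,0,0,0,0,0,1,3]
Step 8: insert g at [8, 16, 21, 23, 42] -> counters=[1,0,1,2,0,0,0,2,2,1,1,0,1,1,0,1,3,0,1,2,0,2,1,2,0,1,0,1,0,0,2,1,2,3,1,0,0,0,0,0,0,0,2,3]
Step 9: delete s at [0, 3, 7, 10, 33] -> counters=[0,0,1,1,0,0,0,1,2,1,0,0,1,1,0,1,3,0,1,2,0,2,1,2,0,1,0,1,0,0,2,1,2,2,1,0,0,0,0,0,0,0,2,3]
Step 10: delete g at [8, 16, 21, 23, 42] -> counters=[0,0,1,1,0,0,0,1,1,1,0,0,1,1,0,1,2,0,1,2,0,1,1,1,0,1,0,1,0,0,2,1,2,2,1,0,0,0,0,0,0,0,1,3]
Step 11: insert pf at [3, 13, 30, 32, 34] -> counters=[0,0,1,2,0,0,0,1,1,1,0,0,1,2,0,1,2,0,1,2,0,1,1,1,0,1,0,1,0,0,3,1,3,2,2,0,0,0,0,0,0,0,1,3]
Step 12: delete t at [2, 19, 32, 33, 43] -> counters=[0,0,0,2,0,0,0,1,1,1,0,0,1,2,0,1,2,0,1,1,0,1,1,1,0,1,0,1,0,0,3,1,2,1,2,0,0,0,0,0,0,0,1,2]
Step 13: delete znf at [7, 15, 27, 30, 31] -> counters=[0,0,0,2,0,0,0,0,1,1,0,0,1,2,0,0,2,0,1,1,0,1,1,1,0,1,0,0,0,0,2,0,2,1,2,0,0,0,0,0,0,0,1,2]
Step 14: insert qwl at [16, 19, 22, 25, 43] -> counters=[0,0,0,2,0,0,0,0,1,1,0,0,1,2,0,0,3,0,1,2,0,1,2,1,0,2,0,0,0,0,2,0,2,1,2,0,0,0,0,0,0,0,1,3]
Step 15: insert znf at [7, 15, 27, 30, 31] -> counters=[0,0,0,2,0,0,0,1,1,1,0,0,1,2,0,1,3,0,1,2,0,1,2,1,0,2,0,1,0,0,3,1,2,1,2,0,0,0,0,0,0,0,1,3]
Step 16: insert zf at [9, 12, 18, 33, 43] -> counters=[0,0,0,2,0,0,0,1,1,2,0,0,2,2,0,1,3,0,2,2,0,1,2,1,0,2,0,1,0,0,3,1,2,2,2,0,0,0,0,0,0,0,1,4]
Final counters=[0,0,0,2,0,0,0,1,1,2,0,0,2,2,0,1,3,0,2,2,0,1,2,1,0,2,0,1,0,0,3,1,2,2,2,0,0,0,0,0,0,0,1,4] -> 22 nonzero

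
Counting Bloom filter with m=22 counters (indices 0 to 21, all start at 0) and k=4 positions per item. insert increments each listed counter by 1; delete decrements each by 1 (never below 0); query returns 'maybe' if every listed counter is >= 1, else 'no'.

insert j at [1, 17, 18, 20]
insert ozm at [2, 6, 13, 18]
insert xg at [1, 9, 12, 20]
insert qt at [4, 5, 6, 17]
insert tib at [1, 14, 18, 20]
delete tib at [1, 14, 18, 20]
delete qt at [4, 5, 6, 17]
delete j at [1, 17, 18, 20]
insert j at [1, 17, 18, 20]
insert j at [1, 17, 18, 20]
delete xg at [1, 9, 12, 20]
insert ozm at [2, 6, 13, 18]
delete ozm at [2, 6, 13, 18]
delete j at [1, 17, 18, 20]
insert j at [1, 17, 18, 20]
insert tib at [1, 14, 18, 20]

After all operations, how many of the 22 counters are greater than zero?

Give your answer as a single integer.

Answer: 8

Derivation:
Step 1: insert j at [1, 17, 18, 20] -> counters=[0,1,0,0,0,0,0,0,0,0,0,0,0,0,0,0,0,1,1,0,1,0]
Step 2: insert ozm at [2, 6, 13, 18] -> counters=[0,1,1,0,0,0,1,0,0,0,0,0,0,1,0,0,0,1,2,0,1,0]
Step 3: insert xg at [1, 9, 12, 20] -> counters=[0,2,1,0,0,0,1,0,0,1,0,0,1,1,0,0,0,1,2,0,2,0]
Step 4: insert qt at [4, 5, 6, 17] -> counters=[0,2,1,0,1,1,2,0,0,1,0,0,1,1,0,0,0,2,2,0,2,0]
Step 5: insert tib at [1, 14, 18, 20] -> counters=[0,3,1,0,1,1,2,0,0,1,0,0,1,1,1,0,0,2,3,0,3,0]
Step 6: delete tib at [1, 14, 18, 20] -> counters=[0,2,1,0,1,1,2,0,0,1,0,0,1,1,0,0,0,2,2,0,2,0]
Step 7: delete qt at [4, 5, 6, 17] -> counters=[0,2,1,0,0,0,1,0,0,1,0,0,1,1,0,0,0,1,2,0,2,0]
Step 8: delete j at [1, 17, 18, 20] -> counters=[0,1,1,0,0,0,1,0,0,1,0,0,1,1,0,0,0,0,1,0,1,0]
Step 9: insert j at [1, 17, 18, 20] -> counters=[0,2,1,0,0,0,1,0,0,1,0,0,1,1,0,0,0,1,2,0,2,0]
Step 10: insert j at [1, 17, 18, 20] -> counters=[0,3,1,0,0,0,1,0,0,1,0,0,1,1,0,0,0,2,3,0,3,0]
Step 11: delete xg at [1, 9, 12, 20] -> counters=[0,2,1,0,0,0,1,0,0,0,0,0,0,1,0,0,0,2,3,0,2,0]
Step 12: insert ozm at [2, 6, 13, 18] -> counters=[0,2,2,0,0,0,2,0,0,0,0,0,0,2,0,0,0,2,4,0,2,0]
Step 13: delete ozm at [2, 6, 13, 18] -> counters=[0,2,1,0,0,0,1,0,0,0,0,0,0,1,0,0,0,2,3,0,2,0]
Step 14: delete j at [1, 17, 18, 20] -> counters=[0,1,1,0,0,0,1,0,0,0,0,0,0,1,0,0,0,1,2,0,1,0]
Step 15: insert j at [1, 17, 18, 20] -> counters=[0,2,1,0,0,0,1,0,0,0,0,0,0,1,0,0,0,2,3,0,2,0]
Step 16: insert tib at [1, 14, 18, 20] -> counters=[0,3,1,0,0,0,1,0,0,0,0,0,0,1,1,0,0,2,4,0,3,0]
Final counters=[0,3,1,0,0,0,1,0,0,0,0,0,0,1,1,0,0,2,4,0,3,0] -> 8 nonzero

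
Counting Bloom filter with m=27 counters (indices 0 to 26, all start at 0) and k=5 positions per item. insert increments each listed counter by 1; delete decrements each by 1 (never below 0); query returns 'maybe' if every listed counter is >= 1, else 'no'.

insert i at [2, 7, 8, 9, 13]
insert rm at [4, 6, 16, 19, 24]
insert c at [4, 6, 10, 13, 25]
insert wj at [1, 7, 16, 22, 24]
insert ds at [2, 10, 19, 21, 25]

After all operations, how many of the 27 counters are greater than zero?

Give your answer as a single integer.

Answer: 15

Derivation:
Step 1: insert i at [2, 7, 8, 9, 13] -> counters=[0,0,1,0,0,0,0,1,1,1,0,0,0,1,0,0,0,0,0,0,0,0,0,0,0,0,0]
Step 2: insert rm at [4, 6, 16, 19, 24] -> counters=[0,0,1,0,1,0,1,1,1,1,0,0,0,1,0,0,1,0,0,1,0,0,0,0,1,0,0]
Step 3: insert c at [4, 6, 10, 13, 25] -> counters=[0,0,1,0,2,0,2,1,1,1,1,0,0,2,0,0,1,0,0,1,0,0,0,0,1,1,0]
Step 4: insert wj at [1, 7, 16, 22, 24] -> counters=[0,1,1,0,2,0,2,2,1,1,1,0,0,2,0,0,2,0,0,1,0,0,1,0,2,1,0]
Step 5: insert ds at [2, 10, 19, 21, 25] -> counters=[0,1,2,0,2,0,2,2,1,1,2,0,0,2,0,0,2,0,0,2,0,1,1,0,2,2,0]
Final counters=[0,1,2,0,2,0,2,2,1,1,2,0,0,2,0,0,2,0,0,2,0,1,1,0,2,2,0] -> 15 nonzero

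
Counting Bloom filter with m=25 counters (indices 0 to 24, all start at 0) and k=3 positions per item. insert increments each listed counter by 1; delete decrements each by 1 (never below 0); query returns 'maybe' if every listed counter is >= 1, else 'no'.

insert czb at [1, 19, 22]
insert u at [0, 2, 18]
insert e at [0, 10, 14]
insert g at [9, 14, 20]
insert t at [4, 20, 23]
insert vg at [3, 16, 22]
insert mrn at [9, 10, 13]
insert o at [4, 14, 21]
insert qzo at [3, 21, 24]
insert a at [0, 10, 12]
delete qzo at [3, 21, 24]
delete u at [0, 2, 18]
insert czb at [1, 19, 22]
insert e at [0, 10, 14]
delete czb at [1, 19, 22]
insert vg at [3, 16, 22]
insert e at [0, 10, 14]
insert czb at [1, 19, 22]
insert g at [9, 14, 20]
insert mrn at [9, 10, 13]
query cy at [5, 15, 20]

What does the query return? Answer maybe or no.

Answer: no

Derivation:
Step 1: insert czb at [1, 19, 22] -> counters=[0,1,0,0,0,0,0,0,0,0,0,0,0,0,0,0,0,0,0,1,0,0,1,0,0]
Step 2: insert u at [0, 2, 18] -> counters=[1,1,1,0,0,0,0,0,0,0,0,0,0,0,0,0,0,0,1,1,0,0,1,0,0]
Step 3: insert e at [0, 10, 14] -> counters=[2,1,1,0,0,0,0,0,0,0,1,0,0,0,1,0,0,0,1,1,0,0,1,0,0]
Step 4: insert g at [9, 14, 20] -> counters=[2,1,1,0,0,0,0,0,0,1,1,0,0,0,2,0,0,0,1,1,1,0,1,0,0]
Step 5: insert t at [4, 20, 23] -> counters=[2,1,1,0,1,0,0,0,0,1,1,0,0,0,2,0,0,0,1,1,2,0,1,1,0]
Step 6: insert vg at [3, 16, 22] -> counters=[2,1,1,1,1,0,0,0,0,1,1,0,0,0,2,0,1,0,1,1,2,0,2,1,0]
Step 7: insert mrn at [9, 10, 13] -> counters=[2,1,1,1,1,0,0,0,0,2,2,0,0,1,2,0,1,0,1,1,2,0,2,1,0]
Step 8: insert o at [4, 14, 21] -> counters=[2,1,1,1,2,0,0,0,0,2,2,0,0,1,3,0,1,0,1,1,2,1,2,1,0]
Step 9: insert qzo at [3, 21, 24] -> counters=[2,1,1,2,2,0,0,0,0,2,2,0,0,1,3,0,1,0,1,1,2,2,2,1,1]
Step 10: insert a at [0, 10, 12] -> counters=[3,1,1,2,2,0,0,0,0,2,3,0,1,1,3,0,1,0,1,1,2,2,2,1,1]
Step 11: delete qzo at [3, 21, 24] -> counters=[3,1,1,1,2,0,0,0,0,2,3,0,1,1,3,0,1,0,1,1,2,1,2,1,0]
Step 12: delete u at [0, 2, 18] -> counters=[2,1,0,1,2,0,0,0,0,2,3,0,1,1,3,0,1,0,0,1,2,1,2,1,0]
Step 13: insert czb at [1, 19, 22] -> counters=[2,2,0,1,2,0,0,0,0,2,3,0,1,1,3,0,1,0,0,2,2,1,3,1,0]
Step 14: insert e at [0, 10, 14] -> counters=[3,2,0,1,2,0,0,0,0,2,4,0,1,1,4,0,1,0,0,2,2,1,3,1,0]
Step 15: delete czb at [1, 19, 22] -> counters=[3,1,0,1,2,0,0,0,0,2,4,0,1,1,4,0,1,0,0,1,2,1,2,1,0]
Step 16: insert vg at [3, 16, 22] -> counters=[3,1,0,2,2,0,0,0,0,2,4,0,1,1,4,0,2,0,0,1,2,1,3,1,0]
Step 17: insert e at [0, 10, 14] -> counters=[4,1,0,2,2,0,0,0,0,2,5,0,1,1,5,0,2,0,0,1,2,1,3,1,0]
Step 18: insert czb at [1, 19, 22] -> counters=[4,2,0,2,2,0,0,0,0,2,5,0,1,1,5,0,2,0,0,2,2,1,4,1,0]
Step 19: insert g at [9, 14, 20] -> counters=[4,2,0,2,2,0,0,0,0,3,5,0,1,1,6,0,2,0,0,2,3,1,4,1,0]
Step 20: insert mrn at [9, 10, 13] -> counters=[4,2,0,2,2,0,0,0,0,4,6,0,1,2,6,0,2,0,0,2,3,1,4,1,0]
Query cy: check counters[5]=0 counters[15]=0 counters[20]=3 -> no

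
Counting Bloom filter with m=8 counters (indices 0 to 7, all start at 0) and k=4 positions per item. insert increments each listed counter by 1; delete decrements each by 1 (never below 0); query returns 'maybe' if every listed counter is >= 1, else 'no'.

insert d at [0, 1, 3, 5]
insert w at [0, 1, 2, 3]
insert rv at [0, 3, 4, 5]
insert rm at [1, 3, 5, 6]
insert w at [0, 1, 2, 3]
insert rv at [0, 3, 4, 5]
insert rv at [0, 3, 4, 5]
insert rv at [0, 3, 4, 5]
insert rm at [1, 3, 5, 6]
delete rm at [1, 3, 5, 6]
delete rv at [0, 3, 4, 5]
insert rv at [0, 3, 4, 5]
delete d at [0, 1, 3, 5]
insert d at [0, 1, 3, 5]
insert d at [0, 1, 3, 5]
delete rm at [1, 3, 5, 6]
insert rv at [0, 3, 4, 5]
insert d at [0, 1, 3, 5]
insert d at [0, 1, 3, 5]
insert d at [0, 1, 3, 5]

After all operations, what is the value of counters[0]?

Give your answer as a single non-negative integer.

Step 1: insert d at [0, 1, 3, 5] -> counters=[1,1,0,1,0,1,0,0]
Step 2: insert w at [0, 1, 2, 3] -> counters=[2,2,1,2,0,1,0,0]
Step 3: insert rv at [0, 3, 4, 5] -> counters=[3,2,1,3,1,2,0,0]
Step 4: insert rm at [1, 3, 5, 6] -> counters=[3,3,1,4,1,3,1,0]
Step 5: insert w at [0, 1, 2, 3] -> counters=[4,4,2,5,1,3,1,0]
Step 6: insert rv at [0, 3, 4, 5] -> counters=[5,4,2,6,2,4,1,0]
Step 7: insert rv at [0, 3, 4, 5] -> counters=[6,4,2,7,3,5,1,0]
Step 8: insert rv at [0, 3, 4, 5] -> counters=[7,4,2,8,4,6,1,0]
Step 9: insert rm at [1, 3, 5, 6] -> counters=[7,5,2,9,4,7,2,0]
Step 10: delete rm at [1, 3, 5, 6] -> counters=[7,4,2,8,4,6,1,0]
Step 11: delete rv at [0, 3, 4, 5] -> counters=[6,4,2,7,3,5,1,0]
Step 12: insert rv at [0, 3, 4, 5] -> counters=[7,4,2,8,4,6,1,0]
Step 13: delete d at [0, 1, 3, 5] -> counters=[6,3,2,7,4,5,1,0]
Step 14: insert d at [0, 1, 3, 5] -> counters=[7,4,2,8,4,6,1,0]
Step 15: insert d at [0, 1, 3, 5] -> counters=[8,5,2,9,4,7,1,0]
Step 16: delete rm at [1, 3, 5, 6] -> counters=[8,4,2,8,4,6,0,0]
Step 17: insert rv at [0, 3, 4, 5] -> counters=[9,4,2,9,5,7,0,0]
Step 18: insert d at [0, 1, 3, 5] -> counters=[10,5,2,10,5,8,0,0]
Step 19: insert d at [0, 1, 3, 5] -> counters=[11,6,2,11,5,9,0,0]
Step 20: insert d at [0, 1, 3, 5] -> counters=[12,7,2,12,5,10,0,0]
Final counters=[12,7,2,12,5,10,0,0] -> counters[0]=12

Answer: 12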